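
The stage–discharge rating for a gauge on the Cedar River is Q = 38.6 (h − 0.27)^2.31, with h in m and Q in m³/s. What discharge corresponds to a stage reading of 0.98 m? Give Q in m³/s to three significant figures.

17.5 m³/s

Q = 38.6 × (0.98 − 0.27)^2.31 = 38.6 × 0.71^2.31 = 17.50 m³/s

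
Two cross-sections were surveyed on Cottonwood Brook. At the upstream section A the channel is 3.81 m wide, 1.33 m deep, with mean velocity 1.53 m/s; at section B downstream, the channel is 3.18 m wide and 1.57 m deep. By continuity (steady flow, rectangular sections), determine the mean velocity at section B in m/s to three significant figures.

1.55 m/s

Q = A₁V₁ = (3.81×1.33) × 1.53 = 7.753 m³/s
A₂ = 3.18 × 1.57 = 4.993 m²
V₂ = Q/A₂ = 7.753/4.993 = 1.553 m/s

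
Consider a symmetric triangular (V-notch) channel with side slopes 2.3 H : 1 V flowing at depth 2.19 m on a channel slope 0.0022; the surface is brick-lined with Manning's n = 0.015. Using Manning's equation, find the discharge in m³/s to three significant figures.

A = z·y² = 2.3×2.19² = 11.03 m²
P = 2y√(1+z²) = 2×2.19×√(1+2.3²) = 10.98 m
R = A/P = 11.03/10.98 = 1.004 m
Q = (1/n)·A·R^(2/3)·S^(1/2) = (1/0.015) × 11.03 × 1.004^(2/3) × 0.0022^(1/2) = 34.59 m³/s

34.6 m³/s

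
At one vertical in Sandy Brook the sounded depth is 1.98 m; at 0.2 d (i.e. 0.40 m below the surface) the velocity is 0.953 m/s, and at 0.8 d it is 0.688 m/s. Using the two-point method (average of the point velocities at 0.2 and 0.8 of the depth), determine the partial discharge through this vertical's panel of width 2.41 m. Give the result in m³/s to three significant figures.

3.92 m³/s

v̄ = (0.953 + 0.688) / 2 = 0.8205 m/s
q = v̄ × d × w = 0.8205 × 1.98 × 2.41 = 3.915 m³/s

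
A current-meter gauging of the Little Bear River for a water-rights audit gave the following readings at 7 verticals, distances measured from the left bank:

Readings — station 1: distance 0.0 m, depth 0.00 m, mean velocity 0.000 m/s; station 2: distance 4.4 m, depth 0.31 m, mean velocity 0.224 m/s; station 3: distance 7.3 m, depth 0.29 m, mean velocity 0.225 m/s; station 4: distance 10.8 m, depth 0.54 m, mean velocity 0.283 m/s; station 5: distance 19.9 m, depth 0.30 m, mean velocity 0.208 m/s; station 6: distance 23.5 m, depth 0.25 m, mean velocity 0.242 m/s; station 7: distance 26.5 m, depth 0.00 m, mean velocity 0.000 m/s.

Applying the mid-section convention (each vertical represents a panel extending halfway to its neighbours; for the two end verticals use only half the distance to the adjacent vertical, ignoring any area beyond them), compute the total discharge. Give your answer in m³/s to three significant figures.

w_2 = (7.3 − 0.0)/2 = 3.65 m; q_2 = 0.224 × 0.31 × 3.65 = 0.2535 m³/s
w_3 = (10.8 − 4.4)/2 = 3.2 m; q_3 = 0.225 × 0.29 × 3.2 = 0.2088 m³/s
w_4 = (19.9 − 7.3)/2 = 6.3 m; q_4 = 0.283 × 0.54 × 6.3 = 0.9628 m³/s
w_5 = (23.5 − 10.8)/2 = 6.35 m; q_5 = 0.208 × 0.30 × 6.35 = 0.3962 m³/s
w_6 = (26.5 − 19.9)/2 = 3.3 m; q_6 = 0.242 × 0.25 × 3.3 = 0.1997 m³/s
Stations 1, 7 contribute zero (depth or velocity is 0).
Q = Σ qᵢ = 2.021 m³/s

2.02 m³/s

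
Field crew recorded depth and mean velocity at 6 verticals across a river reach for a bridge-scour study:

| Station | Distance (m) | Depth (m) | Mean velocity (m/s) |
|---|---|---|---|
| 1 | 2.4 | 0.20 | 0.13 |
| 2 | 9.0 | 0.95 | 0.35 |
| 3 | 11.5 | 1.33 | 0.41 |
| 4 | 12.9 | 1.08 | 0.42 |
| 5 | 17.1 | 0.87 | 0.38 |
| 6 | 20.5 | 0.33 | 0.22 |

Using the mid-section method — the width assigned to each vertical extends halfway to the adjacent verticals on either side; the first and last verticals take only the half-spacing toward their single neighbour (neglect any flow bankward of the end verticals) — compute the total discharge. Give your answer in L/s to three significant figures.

5310 L/s

w_1 = (9.0 − 2.4)/2 = 3.3 m; q_1 = 0.13 × 0.20 × 3.3 = 0.08580 m³/s
w_2 = (11.5 − 2.4)/2 = 4.55 m; q_2 = 0.35 × 0.95 × 4.55 = 1.513 m³/s
w_3 = (12.9 − 9.0)/2 = 1.95 m; q_3 = 0.41 × 1.33 × 1.95 = 1.063 m³/s
w_4 = (17.1 − 11.5)/2 = 2.8 m; q_4 = 0.42 × 1.08 × 2.8 = 1.270 m³/s
w_5 = (20.5 − 12.9)/2 = 3.8 m; q_5 = 0.38 × 0.87 × 3.8 = 1.256 m³/s
w_6 = (20.5 − 17.1)/2 = 1.7 m; q_6 = 0.22 × 0.33 × 1.7 = 0.1234 m³/s
Q = Σ qᵢ = 5.312 m³/s
= 5.312 × 1000 = 5312 L/s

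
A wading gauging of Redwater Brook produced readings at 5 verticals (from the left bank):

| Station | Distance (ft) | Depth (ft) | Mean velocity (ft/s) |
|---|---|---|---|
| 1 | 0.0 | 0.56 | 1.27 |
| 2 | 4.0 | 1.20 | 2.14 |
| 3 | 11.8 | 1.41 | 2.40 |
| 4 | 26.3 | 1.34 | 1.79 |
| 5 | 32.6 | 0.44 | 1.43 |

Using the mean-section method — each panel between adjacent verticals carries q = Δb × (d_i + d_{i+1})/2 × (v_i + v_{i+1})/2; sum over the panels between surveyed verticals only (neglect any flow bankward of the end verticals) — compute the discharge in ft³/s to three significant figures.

79.9 ft³/s

Panel 1-2: Δb = 4 ft, d̄ = (0.56+1.20)/2 = 0.88, v̄ = (1.27+2.14)/2 = 1.705 → q = 4×0.88×1.705 = 6.002 ft³/s
Panel 2-3: Δb = 7.8 ft, d̄ = (1.20+1.41)/2 = 1.305, v̄ = (2.14+2.40)/2 = 2.27 → q = 7.8×1.305×2.27 = 23.11 ft³/s
Panel 3-4: Δb = 14.5 ft, d̄ = (1.41+1.34)/2 = 1.375, v̄ = (2.40+1.79)/2 = 2.095 → q = 14.5×1.375×2.095 = 41.77 ft³/s
Panel 4-5: Δb = 6.3 ft, d̄ = (1.34+0.44)/2 = 0.89, v̄ = (1.79+1.43)/2 = 1.61 → q = 6.3×0.89×1.61 = 9.027 ft³/s
Q = Σ q = 79.90 ft³/s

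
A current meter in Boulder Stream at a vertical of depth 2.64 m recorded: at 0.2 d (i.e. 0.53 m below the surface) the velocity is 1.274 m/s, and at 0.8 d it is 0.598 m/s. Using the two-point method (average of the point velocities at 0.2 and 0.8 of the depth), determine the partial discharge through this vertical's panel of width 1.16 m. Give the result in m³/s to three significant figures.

2.87 m³/s

v̄ = (1.274 + 0.598) / 2 = 0.9360 m/s
q = v̄ × d × w = 0.9360 × 2.64 × 1.16 = 2.866 m³/s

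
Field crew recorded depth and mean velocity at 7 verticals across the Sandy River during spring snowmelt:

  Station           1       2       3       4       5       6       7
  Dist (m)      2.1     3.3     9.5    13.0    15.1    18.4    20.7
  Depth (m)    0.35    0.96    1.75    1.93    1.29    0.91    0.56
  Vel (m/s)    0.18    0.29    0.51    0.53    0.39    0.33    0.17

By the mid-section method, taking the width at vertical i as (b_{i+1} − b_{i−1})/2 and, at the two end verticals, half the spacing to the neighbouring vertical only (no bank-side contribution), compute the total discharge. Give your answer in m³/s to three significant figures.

10.6 m³/s

w_1 = (3.3 − 2.1)/2 = 0.6 m; q_1 = 0.18 × 0.35 × 0.6 = 0.03780 m³/s
w_2 = (9.5 − 2.1)/2 = 3.7 m; q_2 = 0.29 × 0.96 × 3.7 = 1.030 m³/s
w_3 = (13.0 − 3.3)/2 = 4.85 m; q_3 = 0.51 × 1.75 × 4.85 = 4.329 m³/s
w_4 = (15.1 − 9.5)/2 = 2.8 m; q_4 = 0.53 × 1.93 × 2.8 = 2.864 m³/s
w_5 = (18.4 − 13.0)/2 = 2.7 m; q_5 = 0.39 × 1.29 × 2.7 = 1.358 m³/s
w_6 = (20.7 − 15.1)/2 = 2.8 m; q_6 = 0.33 × 0.91 × 2.8 = 0.8408 m³/s
w_7 = (20.7 − 18.4)/2 = 1.15 m; q_7 = 0.17 × 0.56 × 1.15 = 0.1095 m³/s
Q = Σ qᵢ = 10.57 m³/s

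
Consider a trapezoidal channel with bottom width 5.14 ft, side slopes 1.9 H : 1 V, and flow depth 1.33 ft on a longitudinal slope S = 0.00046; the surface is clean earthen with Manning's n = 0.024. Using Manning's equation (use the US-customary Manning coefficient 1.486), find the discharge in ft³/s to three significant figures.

A = (b + z·y)·y = (5.14 + 1.9×1.33)×1.33 = 10.20 ft²
P = b + 2y√(1+z²) = 5.14 + 2×1.33×√(1+1.9²) = 10.85 ft
R = A/P = 10.20/10.85 = 0.9397 ft
Q = (1.486/n)·A·R^(2/3)·S^(1/2) = (1.486/0.024) × 10.20 × 0.9397^(2/3) × 0.00046^(1/2) = 12.99 ft³/s

13.0 ft³/s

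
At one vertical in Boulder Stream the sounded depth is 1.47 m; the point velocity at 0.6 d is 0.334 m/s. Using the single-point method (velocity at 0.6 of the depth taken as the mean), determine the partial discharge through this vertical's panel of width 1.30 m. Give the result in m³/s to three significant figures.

v̄ = v₀.₆ = 0.334 m/s
q = v̄ × d × w = 0.3340 × 1.47 × 1.30 = 0.6383 m³/s

0.638 m³/s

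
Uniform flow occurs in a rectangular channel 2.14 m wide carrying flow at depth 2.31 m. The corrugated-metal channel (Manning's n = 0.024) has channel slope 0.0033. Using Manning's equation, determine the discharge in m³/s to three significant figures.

9.60 m³/s

A = b·y = 2.14 × 2.31 = 4.943 m²
P = b + 2y = 2.14 + 2×2.31 = 6.760 m
R = A/P = 4.943/6.760 = 0.7313 m
Q = (1/n)·A·R^(2/3)·S^(1/2) = (1/0.024) × 4.943 × 0.7313^(2/3) × 0.0033^(1/2) = 9.604 m³/s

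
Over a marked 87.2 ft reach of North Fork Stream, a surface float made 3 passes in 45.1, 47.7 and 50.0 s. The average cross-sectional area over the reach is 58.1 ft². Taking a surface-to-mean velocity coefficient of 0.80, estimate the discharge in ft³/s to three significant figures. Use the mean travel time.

t̄ = (45.1 + 47.7 + 50.0) / 3 = 47.6 s
v_surface = L / t̄ = 87.2 / 47.6 = 1.832 ft/s
v_mean = 0.80 × 1.832 = 1.466 ft/s
Q = A × v_mean = 58.1 × 1.466 = 85.15 ft³/s

85.1 ft³/s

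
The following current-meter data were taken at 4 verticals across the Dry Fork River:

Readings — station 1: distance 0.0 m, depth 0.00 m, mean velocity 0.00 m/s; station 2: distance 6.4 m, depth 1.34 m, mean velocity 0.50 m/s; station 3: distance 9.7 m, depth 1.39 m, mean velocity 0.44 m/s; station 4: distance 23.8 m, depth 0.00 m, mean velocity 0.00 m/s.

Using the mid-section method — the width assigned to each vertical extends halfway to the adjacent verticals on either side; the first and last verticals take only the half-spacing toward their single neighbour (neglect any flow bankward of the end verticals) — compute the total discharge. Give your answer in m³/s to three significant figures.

w_2 = (9.7 − 0.0)/2 = 4.85 m; q_2 = 0.50 × 1.34 × 4.85 = 3.250 m³/s
w_3 = (23.8 − 6.4)/2 = 8.7 m; q_3 = 0.44 × 1.39 × 8.7 = 5.321 m³/s
Stations 1, 4 contribute zero (depth or velocity is 0).
Q = Σ qᵢ = 8.570 m³/s

8.57 m³/s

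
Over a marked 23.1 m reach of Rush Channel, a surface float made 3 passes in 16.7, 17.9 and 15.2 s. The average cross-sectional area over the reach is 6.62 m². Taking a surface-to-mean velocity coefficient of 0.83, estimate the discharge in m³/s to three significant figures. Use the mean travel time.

7.65 m³/s

t̄ = (16.7 + 17.9 + 15.2) / 3 = 16.6 s
v_surface = L / t̄ = 23.1 / 16.6 = 1.392 m/s
v_mean = 0.83 × 1.392 = 1.155 m/s
Q = A × v_mean = 6.62 × 1.155 = 7.646 m³/s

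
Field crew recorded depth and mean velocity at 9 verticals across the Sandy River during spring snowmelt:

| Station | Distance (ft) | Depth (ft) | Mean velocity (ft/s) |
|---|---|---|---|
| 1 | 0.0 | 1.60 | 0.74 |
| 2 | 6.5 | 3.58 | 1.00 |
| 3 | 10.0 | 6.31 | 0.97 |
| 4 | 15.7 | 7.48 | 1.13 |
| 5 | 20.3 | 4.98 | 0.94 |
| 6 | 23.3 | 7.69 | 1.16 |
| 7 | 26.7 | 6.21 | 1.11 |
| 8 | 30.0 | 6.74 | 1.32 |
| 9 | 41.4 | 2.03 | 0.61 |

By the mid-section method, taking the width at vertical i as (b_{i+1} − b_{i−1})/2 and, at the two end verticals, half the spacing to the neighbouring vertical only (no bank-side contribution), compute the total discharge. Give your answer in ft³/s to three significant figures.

235 ft³/s

w_1 = (6.5 − 0.0)/2 = 3.25 ft; q_1 = 0.74 × 1.60 × 3.25 = 3.848 ft³/s
w_2 = (10.0 − 0.0)/2 = 5 ft; q_2 = 1.00 × 3.58 × 5 = 17.90 ft³/s
w_3 = (15.7 − 6.5)/2 = 4.6 ft; q_3 = 0.97 × 6.31 × 4.6 = 28.16 ft³/s
w_4 = (20.3 − 10.0)/2 = 5.15 ft; q_4 = 1.13 × 7.48 × 5.15 = 43.53 ft³/s
w_5 = (23.3 − 15.7)/2 = 3.8 ft; q_5 = 0.94 × 4.98 × 3.8 = 17.79 ft³/s
w_6 = (26.7 − 20.3)/2 = 3.2 ft; q_6 = 1.16 × 7.69 × 3.2 = 28.55 ft³/s
w_7 = (30.0 − 23.3)/2 = 3.35 ft; q_7 = 1.11 × 6.21 × 3.35 = 23.09 ft³/s
w_8 = (41.4 − 26.7)/2 = 7.35 ft; q_8 = 1.32 × 6.74 × 7.35 = 65.39 ft³/s
w_9 = (41.4 − 30.0)/2 = 5.7 ft; q_9 = 0.61 × 2.03 × 5.7 = 7.058 ft³/s
Q = Σ qᵢ = 235.3 ft³/s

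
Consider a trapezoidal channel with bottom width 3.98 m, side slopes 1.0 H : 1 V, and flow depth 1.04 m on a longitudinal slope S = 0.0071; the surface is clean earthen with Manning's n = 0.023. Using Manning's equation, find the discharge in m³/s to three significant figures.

A = (b + z·y)·y = (3.98 + 1.0×1.04)×1.04 = 5.221 m²
P = b + 2y√(1+z²) = 3.98 + 2×1.04×√(1+1.0²) = 6.922 m
R = A/P = 5.221/6.922 = 0.7543 m
Q = (1/n)·A·R^(2/3)·S^(1/2) = (1/0.023) × 5.221 × 0.7543^(2/3) × 0.0071^(1/2) = 15.85 m³/s

15.8 m³/s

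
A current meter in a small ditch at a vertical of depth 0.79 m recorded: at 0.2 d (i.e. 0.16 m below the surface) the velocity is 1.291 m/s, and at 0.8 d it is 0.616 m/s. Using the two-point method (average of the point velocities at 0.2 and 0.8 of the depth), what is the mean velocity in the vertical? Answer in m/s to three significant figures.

v̄ = (1.291 + 0.616) / 2 = 0.9535 m/s

0.954 m/s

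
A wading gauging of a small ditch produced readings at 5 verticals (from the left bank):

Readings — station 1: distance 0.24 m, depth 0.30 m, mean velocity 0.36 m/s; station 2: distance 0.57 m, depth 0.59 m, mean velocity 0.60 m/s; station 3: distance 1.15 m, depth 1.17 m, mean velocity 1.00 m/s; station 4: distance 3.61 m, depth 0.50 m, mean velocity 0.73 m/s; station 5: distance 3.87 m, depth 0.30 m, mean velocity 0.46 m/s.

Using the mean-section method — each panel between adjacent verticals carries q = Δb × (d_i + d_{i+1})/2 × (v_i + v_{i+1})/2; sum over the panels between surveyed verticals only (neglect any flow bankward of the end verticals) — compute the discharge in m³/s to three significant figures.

Panel 1-2: Δb = 0.33 m, d̄ = (0.30+0.59)/2 = 0.445, v̄ = (0.36+0.60)/2 = 0.48 → q = 0.33×0.445×0.48 = 0.07049 m³/s
Panel 2-3: Δb = 0.58 m, d̄ = (0.59+1.17)/2 = 0.88, v̄ = (0.60+1.00)/2 = 0.8 → q = 0.58×0.88×0.8 = 0.4083 m³/s
Panel 3-4: Δb = 2.46 m, d̄ = (1.17+0.50)/2 = 0.835, v̄ = (1.00+0.73)/2 = 0.865 → q = 2.46×0.835×0.865 = 1.777 m³/s
Panel 4-5: Δb = 0.26 m, d̄ = (0.50+0.30)/2 = 0.4, v̄ = (0.73+0.46)/2 = 0.595 → q = 0.26×0.4×0.595 = 0.06188 m³/s
Q = Σ q = 2.317 m³/s

2.32 m³/s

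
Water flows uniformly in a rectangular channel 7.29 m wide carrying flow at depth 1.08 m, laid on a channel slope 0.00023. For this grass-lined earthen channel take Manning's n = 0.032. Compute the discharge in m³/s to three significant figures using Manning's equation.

A = b·y = 7.29 × 1.08 = 7.873 m²
P = b + 2y = 7.29 + 2×1.08 = 9.450 m
R = A/P = 7.873/9.450 = 0.8331 m
Q = (1/n)·A·R^(2/3)·S^(1/2) = (1/0.032) × 7.873 × 0.8331^(2/3) × 0.00023^(1/2) = 3.304 m³/s

3.30 m³/s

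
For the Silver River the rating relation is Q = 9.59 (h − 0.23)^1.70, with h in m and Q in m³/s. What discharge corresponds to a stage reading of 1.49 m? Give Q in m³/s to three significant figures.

14.2 m³/s

Q = 9.59 × (1.49 − 0.23)^1.70 = 9.59 × 1.26^1.70 = 14.21 m³/s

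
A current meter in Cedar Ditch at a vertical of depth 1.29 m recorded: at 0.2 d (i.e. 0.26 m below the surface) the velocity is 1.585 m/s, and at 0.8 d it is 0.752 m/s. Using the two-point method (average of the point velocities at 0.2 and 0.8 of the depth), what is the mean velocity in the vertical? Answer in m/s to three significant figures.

1.17 m/s

v̄ = (1.585 + 0.752) / 2 = 1.169 m/s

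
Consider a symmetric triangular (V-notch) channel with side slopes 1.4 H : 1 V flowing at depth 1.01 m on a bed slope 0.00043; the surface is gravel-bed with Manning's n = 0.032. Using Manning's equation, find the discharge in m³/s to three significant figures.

0.512 m³/s

A = z·y² = 1.4×1.01² = 1.428 m²
P = 2y√(1+z²) = 2×1.01×√(1+1.4²) = 3.475 m
R = A/P = 1.428/3.475 = 0.4109 m
Q = (1/n)·A·R^(2/3)·S^(1/2) = (1/0.032) × 1.428 × 0.4109^(2/3) × 0.00043^(1/2) = 0.5115 m³/s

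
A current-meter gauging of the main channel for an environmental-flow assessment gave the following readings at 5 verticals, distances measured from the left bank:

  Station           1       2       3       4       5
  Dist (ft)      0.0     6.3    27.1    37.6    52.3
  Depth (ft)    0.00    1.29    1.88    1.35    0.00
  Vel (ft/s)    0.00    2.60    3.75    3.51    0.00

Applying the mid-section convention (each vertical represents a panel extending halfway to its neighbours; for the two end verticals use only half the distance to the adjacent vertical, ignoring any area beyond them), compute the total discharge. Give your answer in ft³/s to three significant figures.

215 ft³/s

w_2 = (27.1 − 0.0)/2 = 13.55 ft; q_2 = 2.60 × 1.29 × 13.55 = 45.45 ft³/s
w_3 = (37.6 − 6.3)/2 = 15.65 ft; q_3 = 3.75 × 1.88 × 15.65 = 110.3 ft³/s
w_4 = (52.3 − 27.1)/2 = 12.6 ft; q_4 = 3.51 × 1.35 × 12.6 = 59.71 ft³/s
Stations 1, 5 contribute zero (depth or velocity is 0).
Q = Σ qᵢ = 215.5 ft³/s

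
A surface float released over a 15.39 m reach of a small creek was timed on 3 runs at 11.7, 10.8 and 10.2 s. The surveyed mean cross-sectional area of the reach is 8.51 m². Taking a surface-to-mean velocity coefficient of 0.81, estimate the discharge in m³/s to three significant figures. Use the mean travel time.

t̄ = (11.7 + 10.8 + 10.2) / 3 = 10.9 s
v_surface = L / t̄ = 15.39 / 10.9 = 1.412 m/s
v_mean = 0.81 × 1.412 = 1.144 m/s
Q = A × v_mean = 8.51 × 1.144 = 9.733 m³/s

9.73 m³/s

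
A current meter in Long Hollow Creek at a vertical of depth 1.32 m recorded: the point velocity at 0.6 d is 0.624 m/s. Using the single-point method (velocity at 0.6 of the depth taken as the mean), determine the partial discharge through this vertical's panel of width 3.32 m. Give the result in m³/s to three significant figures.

v̄ = v₀.₆ = 0.624 m/s
q = v̄ × d × w = 0.6240 × 1.32 × 3.32 = 2.735 m³/s

2.73 m³/s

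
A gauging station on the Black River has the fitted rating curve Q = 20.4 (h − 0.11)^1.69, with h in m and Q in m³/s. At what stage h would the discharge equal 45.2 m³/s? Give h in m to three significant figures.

h − h₀ = (Q/C)^(1/b) = (45.2/20.4)^(1/1.69) = 1.601 m
h = 0.11 + 1.601 = 1.711 m

1.71 m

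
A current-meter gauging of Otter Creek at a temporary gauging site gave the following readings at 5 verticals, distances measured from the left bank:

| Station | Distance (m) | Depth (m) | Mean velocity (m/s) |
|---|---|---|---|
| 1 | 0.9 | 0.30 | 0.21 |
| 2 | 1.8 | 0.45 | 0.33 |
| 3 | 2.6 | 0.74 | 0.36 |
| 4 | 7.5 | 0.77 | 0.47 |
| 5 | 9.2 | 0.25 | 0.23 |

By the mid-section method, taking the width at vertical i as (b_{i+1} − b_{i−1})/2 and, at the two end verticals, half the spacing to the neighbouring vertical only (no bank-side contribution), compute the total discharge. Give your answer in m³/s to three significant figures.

w_1 = (1.8 − 0.9)/2 = 0.45 m; q_1 = 0.21 × 0.30 × 0.45 = 0.02835 m³/s
w_2 = (2.6 − 0.9)/2 = 0.85 m; q_2 = 0.33 × 0.45 × 0.85 = 0.1262 m³/s
w_3 = (7.5 − 1.8)/2 = 2.85 m; q_3 = 0.36 × 0.74 × 2.85 = 0.7592 m³/s
w_4 = (9.2 − 2.6)/2 = 3.3 m; q_4 = 0.47 × 0.77 × 3.3 = 1.194 m³/s
w_5 = (9.2 − 7.5)/2 = 0.85 m; q_5 = 0.23 × 0.25 × 0.85 = 0.04888 m³/s
Q = Σ qᵢ = 2.157 m³/s

2.16 m³/s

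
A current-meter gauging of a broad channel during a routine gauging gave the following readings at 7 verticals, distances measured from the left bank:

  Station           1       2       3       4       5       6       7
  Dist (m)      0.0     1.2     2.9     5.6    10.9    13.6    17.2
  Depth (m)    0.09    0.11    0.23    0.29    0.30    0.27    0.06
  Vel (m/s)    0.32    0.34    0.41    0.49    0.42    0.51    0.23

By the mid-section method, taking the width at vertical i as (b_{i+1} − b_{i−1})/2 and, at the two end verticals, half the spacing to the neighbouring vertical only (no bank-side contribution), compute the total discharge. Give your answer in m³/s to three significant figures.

1.81 m³/s

w_1 = (1.2 − 0.0)/2 = 0.6 m; q_1 = 0.32 × 0.09 × 0.6 = 0.01728 m³/s
w_2 = (2.9 − 0.0)/2 = 1.45 m; q_2 = 0.34 × 0.11 × 1.45 = 0.05423 m³/s
w_3 = (5.6 − 1.2)/2 = 2.2 m; q_3 = 0.41 × 0.23 × 2.2 = 0.2075 m³/s
w_4 = (10.9 − 2.9)/2 = 4 m; q_4 = 0.49 × 0.29 × 4 = 0.5684 m³/s
w_5 = (13.6 − 5.6)/2 = 4 m; q_5 = 0.42 × 0.30 × 4 = 0.5040 m³/s
w_6 = (17.2 − 10.9)/2 = 3.15 m; q_6 = 0.51 × 0.27 × 3.15 = 0.4338 m³/s
w_7 = (17.2 − 13.6)/2 = 1.8 m; q_7 = 0.23 × 0.06 × 1.8 = 0.02484 m³/s
Q = Σ qᵢ = 1.810 m³/s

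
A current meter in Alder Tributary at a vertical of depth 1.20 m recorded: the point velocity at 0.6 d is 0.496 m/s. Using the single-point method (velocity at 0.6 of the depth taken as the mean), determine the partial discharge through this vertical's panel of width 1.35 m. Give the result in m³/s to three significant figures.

0.804 m³/s

v̄ = v₀.₆ = 0.496 m/s
q = v̄ × d × w = 0.4960 × 1.20 × 1.35 = 0.8035 m³/s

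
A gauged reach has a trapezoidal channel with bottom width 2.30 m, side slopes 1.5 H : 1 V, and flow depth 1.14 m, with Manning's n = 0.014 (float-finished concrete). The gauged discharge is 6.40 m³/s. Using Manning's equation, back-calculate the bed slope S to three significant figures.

A = (b + z·y)·y = (2.30 + 1.5×1.14)×1.14 = 4.571 m²
P = b + 2y√(1+z²) = 2.30 + 2×1.14×√(1+1.5²) = 6.410 m
R = A/P = 4.571/6.410 = 0.7131 m
S = (Q·n / (1·A·R^(2/3)))² = (6.40×0.014 / (1×4.571×0.7982))² = 0.0006030

0.000603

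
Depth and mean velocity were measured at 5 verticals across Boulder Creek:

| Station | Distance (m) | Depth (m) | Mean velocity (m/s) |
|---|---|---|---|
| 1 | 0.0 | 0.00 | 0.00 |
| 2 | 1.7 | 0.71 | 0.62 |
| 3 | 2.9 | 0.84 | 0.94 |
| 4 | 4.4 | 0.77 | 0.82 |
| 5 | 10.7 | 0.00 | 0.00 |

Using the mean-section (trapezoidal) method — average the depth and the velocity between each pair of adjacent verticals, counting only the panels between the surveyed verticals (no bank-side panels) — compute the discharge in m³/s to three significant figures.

2.97 m³/s

Panel 1-2: Δb = 1.7 m, d̄ = (0.00+0.71)/2 = 0.355, v̄ = (0.00+0.62)/2 = 0.31 → q = 1.7×0.355×0.31 = 0.1871 m³/s
Panel 2-3: Δb = 1.2 m, d̄ = (0.71+0.84)/2 = 0.775, v̄ = (0.62+0.94)/2 = 0.78 → q = 1.2×0.775×0.78 = 0.7254 m³/s
Panel 3-4: Δb = 1.5 m, d̄ = (0.84+0.77)/2 = 0.805, v̄ = (0.94+0.82)/2 = 0.88 → q = 1.5×0.805×0.88 = 1.063 m³/s
Panel 4-5: Δb = 6.3 m, d̄ = (0.77+0.00)/2 = 0.385, v̄ = (0.82+0.00)/2 = 0.41 → q = 6.3×0.385×0.41 = 0.9945 m³/s
Q = Σ q = 2.970 m³/s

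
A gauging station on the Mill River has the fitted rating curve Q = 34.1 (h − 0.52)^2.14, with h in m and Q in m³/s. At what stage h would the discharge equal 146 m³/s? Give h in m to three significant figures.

h − h₀ = (Q/C)^(1/b) = (146/34.1)^(1/2.14) = 1.973 m
h = 0.52 + 1.973 = 2.493 m

2.49 m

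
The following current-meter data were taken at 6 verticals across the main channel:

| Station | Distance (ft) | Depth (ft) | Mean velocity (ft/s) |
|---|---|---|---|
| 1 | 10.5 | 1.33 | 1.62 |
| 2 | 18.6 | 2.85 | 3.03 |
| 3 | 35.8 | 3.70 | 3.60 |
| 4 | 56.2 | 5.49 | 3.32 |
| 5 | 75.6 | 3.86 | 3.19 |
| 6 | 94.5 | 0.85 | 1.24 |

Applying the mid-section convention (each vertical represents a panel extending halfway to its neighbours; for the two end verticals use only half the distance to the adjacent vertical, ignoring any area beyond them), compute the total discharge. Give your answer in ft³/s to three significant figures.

977 ft³/s

w_1 = (18.6 − 10.5)/2 = 4.05 ft; q_1 = 1.62 × 1.33 × 4.05 = 8.726 ft³/s
w_2 = (35.8 − 10.5)/2 = 12.65 ft; q_2 = 3.03 × 2.85 × 12.65 = 109.2 ft³/s
w_3 = (56.2 − 18.6)/2 = 18.8 ft; q_3 = 3.60 × 3.70 × 18.8 = 250.4 ft³/s
w_4 = (75.6 − 35.8)/2 = 19.9 ft; q_4 = 3.32 × 5.49 × 19.9 = 362.7 ft³/s
w_5 = (94.5 − 56.2)/2 = 19.15 ft; q_5 = 3.19 × 3.86 × 19.15 = 235.8 ft³/s
w_6 = (94.5 − 75.6)/2 = 9.45 ft; q_6 = 1.24 × 0.85 × 9.45 = 9.960 ft³/s
Q = Σ qᵢ = 976.9 ft³/s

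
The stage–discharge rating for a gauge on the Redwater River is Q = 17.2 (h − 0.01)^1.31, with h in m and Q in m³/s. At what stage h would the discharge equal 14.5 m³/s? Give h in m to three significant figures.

0.888 m

h − h₀ = (Q/C)^(1/b) = (14.5/17.2)^(1/1.31) = 0.8778 m
h = 0.01 + 0.8778 = 0.8878 m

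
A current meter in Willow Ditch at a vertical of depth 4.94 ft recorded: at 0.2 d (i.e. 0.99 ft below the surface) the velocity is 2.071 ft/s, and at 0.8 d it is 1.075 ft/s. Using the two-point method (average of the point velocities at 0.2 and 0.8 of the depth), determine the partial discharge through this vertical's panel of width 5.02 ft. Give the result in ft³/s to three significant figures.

v̄ = (2.071 + 1.075) / 2 = 1.573 ft/s
q = v̄ × d × w = 1.573 × 4.94 × 5.02 = 39.01 ft³/s

39.0 ft³/s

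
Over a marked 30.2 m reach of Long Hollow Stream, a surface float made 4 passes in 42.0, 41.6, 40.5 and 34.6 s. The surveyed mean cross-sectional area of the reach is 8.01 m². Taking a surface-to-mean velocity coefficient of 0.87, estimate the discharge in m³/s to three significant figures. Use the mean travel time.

5.30 m³/s

t̄ = (42.0 + 41.6 + 40.5 + 34.6) / 4 = 39.675 s
v_surface = L / t̄ = 30.2 / 39.675 = 0.7612 m/s
v_mean = 0.87 × 0.7612 = 0.6622 m/s
Q = A × v_mean = 8.01 × 0.6622 = 5.304 m³/s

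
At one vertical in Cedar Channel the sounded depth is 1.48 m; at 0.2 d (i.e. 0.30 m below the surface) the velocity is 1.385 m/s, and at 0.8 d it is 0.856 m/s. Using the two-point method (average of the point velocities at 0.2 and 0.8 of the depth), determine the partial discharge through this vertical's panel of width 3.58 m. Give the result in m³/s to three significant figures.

v̄ = (1.385 + 0.856) / 2 = 1.121 m/s
q = v̄ × d × w = 1.121 × 1.48 × 3.58 = 5.937 m³/s

5.94 m³/s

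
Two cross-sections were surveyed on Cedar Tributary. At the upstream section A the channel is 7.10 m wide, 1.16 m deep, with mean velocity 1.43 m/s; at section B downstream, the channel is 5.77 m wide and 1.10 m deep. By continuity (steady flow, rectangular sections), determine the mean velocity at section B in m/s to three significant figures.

Q = A₁V₁ = (7.10×1.16) × 1.43 = 11.78 m³/s
A₂ = 5.77 × 1.10 = 6.347 m²
V₂ = Q/A₂ = 11.78/6.347 = 1.856 m/s

1.86 m/s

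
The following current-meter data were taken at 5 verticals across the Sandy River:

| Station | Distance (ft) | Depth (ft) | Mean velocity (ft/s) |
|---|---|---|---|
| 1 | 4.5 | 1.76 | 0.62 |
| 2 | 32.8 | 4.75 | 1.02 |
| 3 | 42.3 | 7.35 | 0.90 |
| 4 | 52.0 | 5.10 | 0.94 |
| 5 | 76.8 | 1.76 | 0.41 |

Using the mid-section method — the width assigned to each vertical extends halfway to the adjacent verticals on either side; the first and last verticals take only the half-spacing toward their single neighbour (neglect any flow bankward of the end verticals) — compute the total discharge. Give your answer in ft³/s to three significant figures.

262 ft³/s

w_1 = (32.8 − 4.5)/2 = 14.15 ft; q_1 = 0.62 × 1.76 × 14.15 = 15.44 ft³/s
w_2 = (42.3 − 4.5)/2 = 18.9 ft; q_2 = 1.02 × 4.75 × 18.9 = 91.57 ft³/s
w_3 = (52.0 − 32.8)/2 = 9.6 ft; q_3 = 0.90 × 7.35 × 9.6 = 63.50 ft³/s
w_4 = (76.8 − 42.3)/2 = 17.25 ft; q_4 = 0.94 × 5.10 × 17.25 = 82.70 ft³/s
w_5 = (76.8 − 52.0)/2 = 12.4 ft; q_5 = 0.41 × 1.76 × 12.4 = 8.948 ft³/s
Q = Σ qᵢ = 262.2 ft³/s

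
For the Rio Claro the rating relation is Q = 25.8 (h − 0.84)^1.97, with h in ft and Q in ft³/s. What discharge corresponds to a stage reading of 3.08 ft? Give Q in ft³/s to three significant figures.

Q = 25.8 × (3.08 − 0.84)^1.97 = 25.8 × 2.24^1.97 = 126.4 ft³/s

126 ft³/s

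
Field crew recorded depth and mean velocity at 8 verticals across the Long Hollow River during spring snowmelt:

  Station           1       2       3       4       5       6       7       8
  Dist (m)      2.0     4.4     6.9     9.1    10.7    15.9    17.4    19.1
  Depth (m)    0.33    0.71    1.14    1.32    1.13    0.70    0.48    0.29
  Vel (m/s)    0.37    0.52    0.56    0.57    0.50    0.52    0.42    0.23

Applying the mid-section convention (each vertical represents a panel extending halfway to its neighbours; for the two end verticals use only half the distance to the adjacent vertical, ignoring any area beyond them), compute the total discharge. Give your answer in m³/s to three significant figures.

w_1 = (4.4 − 2.0)/2 = 1.2 m; q_1 = 0.37 × 0.33 × 1.2 = 0.1465 m³/s
w_2 = (6.9 − 2.0)/2 = 2.45 m; q_2 = 0.52 × 0.71 × 2.45 = 0.9045 m³/s
w_3 = (9.1 − 4.4)/2 = 2.35 m; q_3 = 0.56 × 1.14 × 2.35 = 1.500 m³/s
w_4 = (10.7 − 6.9)/2 = 1.9 m; q_4 = 0.57 × 1.32 × 1.9 = 1.430 m³/s
w_5 = (15.9 − 9.1)/2 = 3.4 m; q_5 = 0.50 × 1.13 × 3.4 = 1.921 m³/s
w_6 = (17.4 − 10.7)/2 = 3.35 m; q_6 = 0.52 × 0.70 × 3.35 = 1.219 m³/s
w_7 = (19.1 − 15.9)/2 = 1.6 m; q_7 = 0.42 × 0.48 × 1.6 = 0.3226 m³/s
w_8 = (19.1 − 17.4)/2 = 0.85 m; q_8 = 0.23 × 0.29 × 0.85 = 0.05670 m³/s
Q = Σ qᵢ = 7.501 m³/s

7.50 m³/s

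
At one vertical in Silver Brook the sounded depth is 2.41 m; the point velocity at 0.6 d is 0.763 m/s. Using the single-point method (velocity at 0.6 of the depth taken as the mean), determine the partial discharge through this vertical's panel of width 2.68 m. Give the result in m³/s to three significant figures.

4.93 m³/s

v̄ = v₀.₆ = 0.763 m/s
q = v̄ × d × w = 0.7630 × 2.41 × 2.68 = 4.928 m³/s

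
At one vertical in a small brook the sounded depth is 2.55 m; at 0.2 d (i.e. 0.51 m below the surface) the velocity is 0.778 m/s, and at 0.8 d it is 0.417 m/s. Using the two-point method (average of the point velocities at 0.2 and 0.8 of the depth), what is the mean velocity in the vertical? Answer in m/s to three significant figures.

0.598 m/s

v̄ = (0.778 + 0.417) / 2 = 0.5975 m/s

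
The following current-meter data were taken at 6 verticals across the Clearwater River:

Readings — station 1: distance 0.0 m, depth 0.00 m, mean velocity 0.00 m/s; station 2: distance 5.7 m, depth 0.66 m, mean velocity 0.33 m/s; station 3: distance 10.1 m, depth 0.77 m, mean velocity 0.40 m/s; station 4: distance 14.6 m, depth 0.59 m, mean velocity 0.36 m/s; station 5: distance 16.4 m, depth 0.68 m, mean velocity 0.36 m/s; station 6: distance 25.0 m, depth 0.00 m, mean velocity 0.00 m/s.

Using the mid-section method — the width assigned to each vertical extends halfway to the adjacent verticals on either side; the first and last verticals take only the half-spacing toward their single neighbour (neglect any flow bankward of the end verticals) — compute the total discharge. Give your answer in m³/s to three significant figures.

4.41 m³/s

w_2 = (10.1 − 0.0)/2 = 5.05 m; q_2 = 0.33 × 0.66 × 5.05 = 1.100 m³/s
w_3 = (14.6 − 5.7)/2 = 4.45 m; q_3 = 0.40 × 0.77 × 4.45 = 1.371 m³/s
w_4 = (16.4 − 10.1)/2 = 3.15 m; q_4 = 0.36 × 0.59 × 3.15 = 0.6691 m³/s
w_5 = (25.0 − 14.6)/2 = 5.2 m; q_5 = 0.36 × 0.68 × 5.2 = 1.273 m³/s
Stations 1, 6 contribute zero (depth or velocity is 0).
Q = Σ qᵢ = 4.413 m³/s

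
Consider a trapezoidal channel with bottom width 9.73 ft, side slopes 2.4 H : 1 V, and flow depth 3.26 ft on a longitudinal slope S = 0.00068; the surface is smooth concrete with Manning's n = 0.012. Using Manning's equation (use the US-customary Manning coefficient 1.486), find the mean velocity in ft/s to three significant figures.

A = (b + z·y)·y = (9.73 + 2.4×3.26)×3.26 = 57.23 ft²
P = b + 2y√(1+z²) = 9.73 + 2×3.26×√(1+2.4²) = 26.68 ft
R = A/P = 57.23/26.68 = 2.145 ft
Q = (1.486/n)·A·R^(2/3)·S^(1/2) = (1.486/0.012) × 57.23 × 2.145^(2/3) × 0.00068^(1/2) = 307.3 ft³/s
V = Q/A = 307.3/57.23 = 5.370 ft/s

5.37 ft/s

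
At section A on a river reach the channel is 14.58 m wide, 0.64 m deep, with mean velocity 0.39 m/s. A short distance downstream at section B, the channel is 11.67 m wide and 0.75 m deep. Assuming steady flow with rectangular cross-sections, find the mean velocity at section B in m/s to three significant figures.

0.416 m/s

Q = A₁V₁ = (14.58×0.64) × 0.39 = 3.639 m³/s
A₂ = 11.67 × 0.75 = 8.753 m²
V₂ = Q/A₂ = 3.639/8.753 = 0.4158 m/s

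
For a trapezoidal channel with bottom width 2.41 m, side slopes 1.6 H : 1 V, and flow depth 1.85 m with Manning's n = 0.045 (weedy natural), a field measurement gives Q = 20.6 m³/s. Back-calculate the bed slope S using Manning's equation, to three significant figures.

0.00808

A = (b + z·y)·y = (2.41 + 1.6×1.85)×1.85 = 9.935 m²
P = b + 2y√(1+z²) = 2.41 + 2×1.85×√(1+1.6²) = 9.391 m
R = A/P = 9.935/9.391 = 1.058 m
S = (Q·n / (1·A·R^(2/3)))² = (20.6×0.045 / (1×9.935×1.038))² = 0.008078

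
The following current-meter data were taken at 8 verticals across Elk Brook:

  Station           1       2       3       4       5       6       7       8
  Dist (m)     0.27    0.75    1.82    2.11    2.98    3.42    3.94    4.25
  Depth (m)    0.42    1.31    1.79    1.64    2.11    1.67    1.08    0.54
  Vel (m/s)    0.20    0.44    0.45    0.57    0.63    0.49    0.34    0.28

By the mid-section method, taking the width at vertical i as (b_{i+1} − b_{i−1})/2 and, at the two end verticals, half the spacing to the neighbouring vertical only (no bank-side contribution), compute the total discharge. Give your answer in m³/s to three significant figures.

w_1 = (0.75 − 0.27)/2 = 0.24 m; q_1 = 0.20 × 0.42 × 0.24 = 0.02016 m³/s
w_2 = (1.82 − 0.27)/2 = 0.775 m; q_2 = 0.44 × 1.31 × 0.775 = 0.4467 m³/s
w_3 = (2.11 − 0.75)/2 = 0.68 m; q_3 = 0.45 × 1.79 × 0.68 = 0.5477 m³/s
w_4 = (2.98 − 1.82)/2 = 0.58 m; q_4 = 0.57 × 1.64 × 0.58 = 0.5422 m³/s
w_5 = (3.42 − 2.11)/2 = 0.655 m; q_5 = 0.63 × 2.11 × 0.655 = 0.8707 m³/s
w_6 = (3.94 − 2.98)/2 = 0.48 m; q_6 = 0.49 × 1.67 × 0.48 = 0.3928 m³/s
w_7 = (4.25 − 3.42)/2 = 0.415 m; q_7 = 0.34 × 1.08 × 0.415 = 0.1524 m³/s
w_8 = (4.25 − 3.94)/2 = 0.155 m; q_8 = 0.28 × 0.54 × 0.155 = 0.02344 m³/s
Q = Σ qᵢ = 2.996 m³/s

3.00 m³/s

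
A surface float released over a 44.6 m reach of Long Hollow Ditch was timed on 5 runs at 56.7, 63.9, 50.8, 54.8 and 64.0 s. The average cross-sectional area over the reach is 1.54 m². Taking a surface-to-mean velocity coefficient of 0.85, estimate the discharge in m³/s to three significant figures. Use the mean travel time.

t̄ = (56.7 + 63.9 + 50.8 + 54.8 + 64.0) / 5 = 58.04 s
v_surface = L / t̄ = 44.6 / 58.04 = 0.7684 m/s
v_mean = 0.85 × 0.7684 = 0.6532 m/s
Q = A × v_mean = 1.54 × 0.6532 = 1.006 m³/s

1.01 m³/s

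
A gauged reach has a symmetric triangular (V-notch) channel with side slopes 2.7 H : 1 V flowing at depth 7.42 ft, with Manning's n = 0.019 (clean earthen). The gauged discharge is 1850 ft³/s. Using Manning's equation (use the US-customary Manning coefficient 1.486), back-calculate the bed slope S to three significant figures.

0.00480

A = z·y² = 2.7×7.42² = 148.7 ft²
P = 2y√(1+z²) = 2×7.42×√(1+2.7²) = 42.73 ft
R = A/P = 148.7/42.73 = 3.479 ft
S = (Q·n / (1.486·A·R^(2/3)))² = (1850×0.019 / (1.486×148.7×2.296))² = 0.004803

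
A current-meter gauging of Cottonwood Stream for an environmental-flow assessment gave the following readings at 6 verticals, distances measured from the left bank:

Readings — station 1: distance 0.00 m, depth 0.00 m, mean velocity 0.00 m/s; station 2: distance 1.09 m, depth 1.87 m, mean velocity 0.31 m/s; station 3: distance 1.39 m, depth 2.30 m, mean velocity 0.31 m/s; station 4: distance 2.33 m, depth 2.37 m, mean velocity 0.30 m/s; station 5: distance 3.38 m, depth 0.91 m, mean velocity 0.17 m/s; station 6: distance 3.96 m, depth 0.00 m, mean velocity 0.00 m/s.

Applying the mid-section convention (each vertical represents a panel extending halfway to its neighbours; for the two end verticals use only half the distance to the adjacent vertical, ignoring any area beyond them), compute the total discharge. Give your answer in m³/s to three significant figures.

1.68 m³/s

w_2 = (1.39 − 0.00)/2 = 0.695 m; q_2 = 0.31 × 1.87 × 0.695 = 0.4029 m³/s
w_3 = (2.33 − 1.09)/2 = 0.62 m; q_3 = 0.31 × 2.30 × 0.62 = 0.4421 m³/s
w_4 = (3.38 − 1.39)/2 = 0.995 m; q_4 = 0.30 × 2.37 × 0.995 = 0.7074 m³/s
w_5 = (3.96 − 2.33)/2 = 0.815 m; q_5 = 0.17 × 0.91 × 0.815 = 0.1261 m³/s
Stations 1, 6 contribute zero (depth or velocity is 0).
Q = Σ qᵢ = 1.678 m³/s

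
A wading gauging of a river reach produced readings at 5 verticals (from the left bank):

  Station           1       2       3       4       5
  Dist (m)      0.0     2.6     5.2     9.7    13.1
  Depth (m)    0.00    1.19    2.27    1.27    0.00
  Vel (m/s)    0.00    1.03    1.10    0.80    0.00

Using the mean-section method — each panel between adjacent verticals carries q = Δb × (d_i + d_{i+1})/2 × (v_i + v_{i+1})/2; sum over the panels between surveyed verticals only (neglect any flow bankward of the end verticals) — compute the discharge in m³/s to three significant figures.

Panel 1-2: Δb = 2.6 m, d̄ = (0.00+1.19)/2 = 0.595, v̄ = (0.00+1.03)/2 = 0.515 → q = 2.6×0.595×0.515 = 0.7967 m³/s
Panel 2-3: Δb = 2.6 m, d̄ = (1.19+2.27)/2 = 1.73, v̄ = (1.03+1.10)/2 = 1.065 → q = 2.6×1.73×1.065 = 4.790 m³/s
Panel 3-4: Δb = 4.5 m, d̄ = (2.27+1.27)/2 = 1.77, v̄ = (1.10+0.80)/2 = 0.95 → q = 4.5×1.77×0.95 = 7.567 m³/s
Panel 4-5: Δb = 3.4 m, d̄ = (1.27+0.00)/2 = 0.635, v̄ = (0.80+0.00)/2 = 0.4 → q = 3.4×0.635×0.4 = 0.8636 m³/s
Q = Σ q = 14.02 m³/s

14.0 m³/s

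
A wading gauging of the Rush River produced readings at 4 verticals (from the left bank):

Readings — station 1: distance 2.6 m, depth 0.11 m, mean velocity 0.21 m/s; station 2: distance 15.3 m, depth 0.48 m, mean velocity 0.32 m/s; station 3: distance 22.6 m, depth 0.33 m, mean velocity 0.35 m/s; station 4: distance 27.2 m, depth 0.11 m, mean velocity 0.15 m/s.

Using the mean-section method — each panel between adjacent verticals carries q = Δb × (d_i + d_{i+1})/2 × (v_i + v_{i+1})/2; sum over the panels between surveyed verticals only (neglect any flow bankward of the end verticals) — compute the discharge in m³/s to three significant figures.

2.24 m³/s

Panel 1-2: Δb = 12.7 m, d̄ = (0.11+0.48)/2 = 0.295, v̄ = (0.21+0.32)/2 = 0.265 → q = 12.7×0.295×0.265 = 0.9928 m³/s
Panel 2-3: Δb = 7.3 m, d̄ = (0.48+0.33)/2 = 0.405, v̄ = (0.32+0.35)/2 = 0.335 → q = 7.3×0.405×0.335 = 0.9904 m³/s
Panel 3-4: Δb = 4.6 m, d̄ = (0.33+0.11)/2 = 0.22, v̄ = (0.35+0.15)/2 = 0.25 → q = 4.6×0.22×0.25 = 0.2530 m³/s
Q = Σ q = 2.236 m³/s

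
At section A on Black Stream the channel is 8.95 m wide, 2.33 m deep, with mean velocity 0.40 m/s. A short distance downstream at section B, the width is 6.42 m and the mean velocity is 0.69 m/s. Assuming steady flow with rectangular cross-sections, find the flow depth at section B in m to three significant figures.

1.88 m

Q = A₁V₁ = (8.95×2.33) × 0.40 = 8.341 m³/s
d₂ = Q/(b₂ V₂) = 8.341/(6.42×0.69) = 1.883 m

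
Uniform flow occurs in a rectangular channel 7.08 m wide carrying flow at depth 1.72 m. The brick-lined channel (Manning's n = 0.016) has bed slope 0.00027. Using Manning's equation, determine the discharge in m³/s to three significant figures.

13.8 m³/s

A = b·y = 7.08 × 1.72 = 12.18 m²
P = b + 2y = 7.08 + 2×1.72 = 10.52 m
R = A/P = 12.18/10.52 = 1.158 m
Q = (1/n)·A·R^(2/3)·S^(1/2) = (1/0.016) × 12.18 × 1.158^(2/3) × 0.00027^(1/2) = 13.79 m³/s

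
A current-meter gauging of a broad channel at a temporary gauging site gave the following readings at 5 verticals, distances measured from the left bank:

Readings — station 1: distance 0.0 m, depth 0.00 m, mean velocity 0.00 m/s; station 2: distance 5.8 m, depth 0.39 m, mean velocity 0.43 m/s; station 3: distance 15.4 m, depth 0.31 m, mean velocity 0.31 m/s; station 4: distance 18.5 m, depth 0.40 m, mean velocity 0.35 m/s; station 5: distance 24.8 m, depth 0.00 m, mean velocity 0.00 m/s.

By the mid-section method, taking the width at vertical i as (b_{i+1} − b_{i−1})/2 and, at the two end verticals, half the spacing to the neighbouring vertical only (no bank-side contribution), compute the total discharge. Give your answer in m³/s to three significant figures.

2.56 m³/s

w_2 = (15.4 − 0.0)/2 = 7.7 m; q_2 = 0.43 × 0.39 × 7.7 = 1.291 m³/s
w_3 = (18.5 − 5.8)/2 = 6.35 m; q_3 = 0.31 × 0.31 × 6.35 = 0.6102 m³/s
w_4 = (24.8 − 15.4)/2 = 4.7 m; q_4 = 0.35 × 0.40 × 4.7 = 0.6580 m³/s
Stations 1, 5 contribute zero (depth or velocity is 0).
Q = Σ qᵢ = 2.560 m³/s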